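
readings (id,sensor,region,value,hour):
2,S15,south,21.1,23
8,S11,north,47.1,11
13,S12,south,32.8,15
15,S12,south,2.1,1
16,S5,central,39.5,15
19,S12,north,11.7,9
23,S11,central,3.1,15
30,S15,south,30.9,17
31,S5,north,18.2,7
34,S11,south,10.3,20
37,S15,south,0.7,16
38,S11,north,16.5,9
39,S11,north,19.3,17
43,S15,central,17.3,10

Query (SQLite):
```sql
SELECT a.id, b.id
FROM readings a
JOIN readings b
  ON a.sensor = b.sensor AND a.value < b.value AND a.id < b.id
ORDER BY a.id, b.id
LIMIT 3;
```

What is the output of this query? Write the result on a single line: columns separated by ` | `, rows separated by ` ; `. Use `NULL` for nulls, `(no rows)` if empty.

2 | 30 ; 15 | 19 ; 23 | 34

Pairs (a,b) with same sensor, a.value < b.value, a.id < b.id.
sensor groups: S11:{8,23,34,38,39} S12:{13,15,19} S15:{2,30,37,43} S5:{16,31}
Ordered by (a.id, b.id); first 3.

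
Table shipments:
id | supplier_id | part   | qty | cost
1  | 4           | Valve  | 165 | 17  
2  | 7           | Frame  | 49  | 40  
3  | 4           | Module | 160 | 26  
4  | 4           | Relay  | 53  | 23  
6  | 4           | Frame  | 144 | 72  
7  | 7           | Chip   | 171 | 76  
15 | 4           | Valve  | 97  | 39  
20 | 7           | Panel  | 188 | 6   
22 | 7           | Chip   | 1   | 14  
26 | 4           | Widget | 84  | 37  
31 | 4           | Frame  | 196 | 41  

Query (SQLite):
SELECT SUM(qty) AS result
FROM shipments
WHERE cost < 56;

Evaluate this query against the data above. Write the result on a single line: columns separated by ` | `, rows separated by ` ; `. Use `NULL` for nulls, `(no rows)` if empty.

Rows where cost < 56 → qty values: [165, 49, 160, 53, 97, 188, 1, 84, 196].
SUM of non-NULL values = 993.

993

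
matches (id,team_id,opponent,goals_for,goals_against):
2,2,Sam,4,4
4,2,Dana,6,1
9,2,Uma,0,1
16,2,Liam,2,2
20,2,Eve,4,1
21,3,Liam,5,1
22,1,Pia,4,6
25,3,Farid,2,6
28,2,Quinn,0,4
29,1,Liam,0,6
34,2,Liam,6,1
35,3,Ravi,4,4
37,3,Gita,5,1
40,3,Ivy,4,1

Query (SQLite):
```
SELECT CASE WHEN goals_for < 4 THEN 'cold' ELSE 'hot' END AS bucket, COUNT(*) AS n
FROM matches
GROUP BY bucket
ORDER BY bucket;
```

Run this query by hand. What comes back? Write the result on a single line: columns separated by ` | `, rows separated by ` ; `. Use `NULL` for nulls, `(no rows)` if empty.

Bucket rows by goals_for < 4 → 'cold' else 'hot'; count each bucket.

cold | 5 ; hot | 9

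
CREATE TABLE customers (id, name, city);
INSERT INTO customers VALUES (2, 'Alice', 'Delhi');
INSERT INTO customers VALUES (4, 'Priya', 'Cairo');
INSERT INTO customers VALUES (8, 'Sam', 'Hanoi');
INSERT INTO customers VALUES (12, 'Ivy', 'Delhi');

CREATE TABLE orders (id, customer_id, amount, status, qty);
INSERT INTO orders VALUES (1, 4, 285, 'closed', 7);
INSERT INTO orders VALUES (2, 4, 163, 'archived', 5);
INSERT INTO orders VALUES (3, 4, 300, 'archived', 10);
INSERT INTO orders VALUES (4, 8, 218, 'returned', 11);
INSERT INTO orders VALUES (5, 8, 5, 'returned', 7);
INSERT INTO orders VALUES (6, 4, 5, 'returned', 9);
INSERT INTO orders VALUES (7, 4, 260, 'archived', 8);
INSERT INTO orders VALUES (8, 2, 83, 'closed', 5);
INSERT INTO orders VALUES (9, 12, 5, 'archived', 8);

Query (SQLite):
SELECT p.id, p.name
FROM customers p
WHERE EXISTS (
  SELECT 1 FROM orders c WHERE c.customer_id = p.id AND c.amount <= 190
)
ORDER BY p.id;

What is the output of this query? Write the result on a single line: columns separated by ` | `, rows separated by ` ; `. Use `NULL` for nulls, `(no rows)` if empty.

2 | Alice ; 4 | Priya ; 8 | Sam ; 12 | Ivy

For each customers row, check whether any orders with matching customer_id has amount <= 190.
Keep rows where that is true.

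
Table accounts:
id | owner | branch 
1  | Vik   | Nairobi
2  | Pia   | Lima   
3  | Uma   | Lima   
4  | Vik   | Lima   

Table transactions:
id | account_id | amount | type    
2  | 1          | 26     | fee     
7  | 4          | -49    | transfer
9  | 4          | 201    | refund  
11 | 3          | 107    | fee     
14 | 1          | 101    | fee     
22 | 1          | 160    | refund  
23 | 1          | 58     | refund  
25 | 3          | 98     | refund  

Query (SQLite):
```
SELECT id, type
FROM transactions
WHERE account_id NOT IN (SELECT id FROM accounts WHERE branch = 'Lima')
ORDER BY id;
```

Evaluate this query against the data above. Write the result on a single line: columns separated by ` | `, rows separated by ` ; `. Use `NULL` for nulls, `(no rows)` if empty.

2 | fee ; 14 | fee ; 22 | refund ; 23 | refund

Inner query: accounts.id where branch = 'Lima'.
Outer: keep transactions rows whose account_id is not in that set.
Inner query → {2, 3, 4}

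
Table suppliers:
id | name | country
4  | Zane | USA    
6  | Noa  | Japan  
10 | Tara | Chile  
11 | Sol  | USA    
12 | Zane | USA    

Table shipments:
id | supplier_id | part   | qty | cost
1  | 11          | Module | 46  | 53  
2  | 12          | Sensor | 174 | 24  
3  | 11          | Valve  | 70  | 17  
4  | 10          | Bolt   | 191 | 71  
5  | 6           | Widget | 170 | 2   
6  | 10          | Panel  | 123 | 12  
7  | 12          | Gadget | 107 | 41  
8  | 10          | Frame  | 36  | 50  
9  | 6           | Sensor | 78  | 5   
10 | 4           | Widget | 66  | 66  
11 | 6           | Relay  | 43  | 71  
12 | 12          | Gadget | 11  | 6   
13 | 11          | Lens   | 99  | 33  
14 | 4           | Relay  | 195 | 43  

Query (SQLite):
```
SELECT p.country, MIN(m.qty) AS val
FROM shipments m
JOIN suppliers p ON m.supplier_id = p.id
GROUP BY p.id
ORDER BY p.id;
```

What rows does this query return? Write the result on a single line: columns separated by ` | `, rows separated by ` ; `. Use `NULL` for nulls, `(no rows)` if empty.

USA | 66 ; Japan | 43 ; Chile | 36 ; USA | 46 ; USA | 11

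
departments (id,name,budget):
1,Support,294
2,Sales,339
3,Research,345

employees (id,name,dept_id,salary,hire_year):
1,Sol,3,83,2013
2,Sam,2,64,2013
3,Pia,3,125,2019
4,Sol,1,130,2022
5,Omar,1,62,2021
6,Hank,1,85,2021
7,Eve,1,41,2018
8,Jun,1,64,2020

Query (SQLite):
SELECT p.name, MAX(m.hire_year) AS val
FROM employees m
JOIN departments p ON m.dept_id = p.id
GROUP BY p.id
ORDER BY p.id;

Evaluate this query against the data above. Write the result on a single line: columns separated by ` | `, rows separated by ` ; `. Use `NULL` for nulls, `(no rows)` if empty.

Join each employees row to its departments via dept_id.
Group joined rows by departments.id; compute MAX(m.hire_year) per group.
  1: ids {4, 5, 6, 7, 8} → MAX(m.hire_year)=2022
  2: ids {2} → MAX(m.hire_year)=2013
  3: ids {1, 3} → MAX(m.hire_year)=2019

Support | 2022 ; Sales | 2013 ; Research | 2019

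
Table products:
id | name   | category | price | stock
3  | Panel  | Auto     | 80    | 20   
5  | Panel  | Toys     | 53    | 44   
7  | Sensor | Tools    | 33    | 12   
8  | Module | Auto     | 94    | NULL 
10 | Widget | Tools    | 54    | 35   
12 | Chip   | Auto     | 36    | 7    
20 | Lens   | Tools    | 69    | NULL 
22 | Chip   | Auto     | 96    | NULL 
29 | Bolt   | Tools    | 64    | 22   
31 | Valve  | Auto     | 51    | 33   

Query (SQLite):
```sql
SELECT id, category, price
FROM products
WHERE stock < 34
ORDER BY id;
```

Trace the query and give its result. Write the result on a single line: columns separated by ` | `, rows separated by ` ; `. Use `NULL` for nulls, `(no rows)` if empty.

stock < 34: ids {3, 7, 12, 29, 31}

3 | Auto | 80 ; 7 | Tools | 33 ; 12 | Auto | 36 ; 29 | Tools | 64 ; 31 | Auto | 51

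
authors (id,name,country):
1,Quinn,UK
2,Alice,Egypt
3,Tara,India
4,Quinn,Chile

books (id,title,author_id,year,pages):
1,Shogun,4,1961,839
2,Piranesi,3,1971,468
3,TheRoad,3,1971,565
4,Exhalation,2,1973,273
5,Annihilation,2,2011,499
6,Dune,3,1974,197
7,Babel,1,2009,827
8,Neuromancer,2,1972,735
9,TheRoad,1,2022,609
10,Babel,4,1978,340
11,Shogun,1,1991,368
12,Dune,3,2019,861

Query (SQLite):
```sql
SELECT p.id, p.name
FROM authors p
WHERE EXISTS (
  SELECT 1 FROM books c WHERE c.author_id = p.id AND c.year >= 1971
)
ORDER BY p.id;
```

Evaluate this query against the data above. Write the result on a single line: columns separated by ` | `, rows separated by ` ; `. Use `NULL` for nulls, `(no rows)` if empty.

For each authors row, check whether any books with matching author_id has year >= 1971.
Keep rows where that is true.

1 | Quinn ; 2 | Alice ; 3 | Tara ; 4 | Quinn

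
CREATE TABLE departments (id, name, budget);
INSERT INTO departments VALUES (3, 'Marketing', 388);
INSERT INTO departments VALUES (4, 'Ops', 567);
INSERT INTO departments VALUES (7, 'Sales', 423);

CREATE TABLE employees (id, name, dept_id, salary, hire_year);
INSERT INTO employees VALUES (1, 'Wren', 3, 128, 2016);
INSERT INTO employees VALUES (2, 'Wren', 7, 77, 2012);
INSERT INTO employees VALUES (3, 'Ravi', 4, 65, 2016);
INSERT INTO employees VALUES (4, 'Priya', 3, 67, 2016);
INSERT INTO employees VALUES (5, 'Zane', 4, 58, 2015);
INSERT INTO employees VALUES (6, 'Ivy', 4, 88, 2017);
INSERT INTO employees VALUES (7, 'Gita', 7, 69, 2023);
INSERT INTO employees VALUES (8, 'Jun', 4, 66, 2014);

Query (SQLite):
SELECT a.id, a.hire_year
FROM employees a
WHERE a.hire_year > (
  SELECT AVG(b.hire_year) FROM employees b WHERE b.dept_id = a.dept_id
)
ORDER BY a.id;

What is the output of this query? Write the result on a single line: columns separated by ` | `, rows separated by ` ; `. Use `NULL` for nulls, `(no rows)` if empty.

For each employees row a, compute AVG(hire_year) over rows sharing a.dept_id.
Keep row a if a.hire_year > that per-group AVG.
  dept_id=3: AVG(hire_year) = 2016.0
  dept_id=4: AVG(hire_year) = 2015.5
  dept_id=7: AVG(hire_year) = 2017.5

3 | 2016 ; 6 | 2017 ; 7 | 2023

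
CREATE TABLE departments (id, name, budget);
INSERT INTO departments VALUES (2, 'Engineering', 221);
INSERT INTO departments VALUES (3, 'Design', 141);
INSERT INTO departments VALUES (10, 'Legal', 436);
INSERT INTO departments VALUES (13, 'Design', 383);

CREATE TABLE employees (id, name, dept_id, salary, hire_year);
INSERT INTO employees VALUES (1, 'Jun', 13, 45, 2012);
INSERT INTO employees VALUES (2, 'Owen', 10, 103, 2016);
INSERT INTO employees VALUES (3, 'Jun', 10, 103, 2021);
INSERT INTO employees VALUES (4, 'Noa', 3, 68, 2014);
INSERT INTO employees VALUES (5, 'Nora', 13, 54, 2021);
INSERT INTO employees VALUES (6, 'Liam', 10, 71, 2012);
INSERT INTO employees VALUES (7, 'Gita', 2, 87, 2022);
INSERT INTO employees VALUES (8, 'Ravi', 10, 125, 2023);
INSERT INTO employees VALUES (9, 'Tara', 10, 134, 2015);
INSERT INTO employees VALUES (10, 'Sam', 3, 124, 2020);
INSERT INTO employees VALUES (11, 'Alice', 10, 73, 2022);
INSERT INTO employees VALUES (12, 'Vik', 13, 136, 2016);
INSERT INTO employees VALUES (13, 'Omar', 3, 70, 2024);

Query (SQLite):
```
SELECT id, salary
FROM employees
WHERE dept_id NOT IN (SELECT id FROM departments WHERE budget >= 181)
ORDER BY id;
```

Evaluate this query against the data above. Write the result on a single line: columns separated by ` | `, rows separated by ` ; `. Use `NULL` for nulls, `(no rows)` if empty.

4 | 68 ; 10 | 124 ; 13 | 70

Inner query: departments.id where budget >= 181.
Outer: keep employees rows whose dept_id is not in that set.
Inner query → {2, 10, 13}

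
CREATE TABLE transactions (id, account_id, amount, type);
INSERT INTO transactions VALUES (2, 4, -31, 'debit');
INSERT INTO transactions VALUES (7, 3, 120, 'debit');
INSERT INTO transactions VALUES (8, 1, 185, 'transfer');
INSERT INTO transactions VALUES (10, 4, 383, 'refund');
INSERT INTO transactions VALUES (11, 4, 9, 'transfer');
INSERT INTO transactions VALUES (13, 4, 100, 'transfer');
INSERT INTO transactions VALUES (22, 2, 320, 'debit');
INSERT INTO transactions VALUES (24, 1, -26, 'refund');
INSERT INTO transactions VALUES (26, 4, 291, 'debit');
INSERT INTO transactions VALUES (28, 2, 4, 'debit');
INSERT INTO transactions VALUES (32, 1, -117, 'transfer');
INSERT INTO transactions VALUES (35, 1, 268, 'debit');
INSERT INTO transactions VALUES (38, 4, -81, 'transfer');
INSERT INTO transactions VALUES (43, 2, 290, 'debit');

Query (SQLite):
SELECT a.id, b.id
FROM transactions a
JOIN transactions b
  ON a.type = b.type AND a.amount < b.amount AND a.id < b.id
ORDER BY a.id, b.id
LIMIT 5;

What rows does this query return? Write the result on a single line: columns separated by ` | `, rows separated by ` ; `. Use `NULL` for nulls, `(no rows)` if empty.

2 | 7 ; 2 | 22 ; 2 | 26 ; 2 | 28 ; 2 | 35

Pairs (a,b) with same type, a.amount < b.amount, a.id < b.id.
type groups: debit:{2,7,22,26,28,35,43} refund:{10,24} transfer:{8,11,13,32,38}
Ordered by (a.id, b.id); first 5.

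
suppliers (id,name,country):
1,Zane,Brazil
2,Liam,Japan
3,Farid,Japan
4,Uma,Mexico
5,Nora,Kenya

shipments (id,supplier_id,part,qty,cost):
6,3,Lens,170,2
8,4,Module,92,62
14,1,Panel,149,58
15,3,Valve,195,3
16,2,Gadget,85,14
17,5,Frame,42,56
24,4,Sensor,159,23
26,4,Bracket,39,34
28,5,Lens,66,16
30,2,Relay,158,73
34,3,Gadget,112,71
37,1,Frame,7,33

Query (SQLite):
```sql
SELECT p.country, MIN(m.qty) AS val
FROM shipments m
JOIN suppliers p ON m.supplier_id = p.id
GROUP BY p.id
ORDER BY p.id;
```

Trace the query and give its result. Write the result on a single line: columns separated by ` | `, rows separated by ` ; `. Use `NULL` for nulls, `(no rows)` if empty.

Join each shipments row to its suppliers via supplier_id.
Group joined rows by suppliers.id; compute MIN(m.qty) per group.
  1: ids {14, 37} → MIN(m.qty)=7
  2: ids {16, 30} → MIN(m.qty)=85
  3: ids {6, 15, 34} → MIN(m.qty)=112
  4: ids {8, 24, 26} → MIN(m.qty)=39
  5: ids {17, 28} → MIN(m.qty)=42

Brazil | 7 ; Japan | 85 ; Japan | 112 ; Mexico | 39 ; Kenya | 42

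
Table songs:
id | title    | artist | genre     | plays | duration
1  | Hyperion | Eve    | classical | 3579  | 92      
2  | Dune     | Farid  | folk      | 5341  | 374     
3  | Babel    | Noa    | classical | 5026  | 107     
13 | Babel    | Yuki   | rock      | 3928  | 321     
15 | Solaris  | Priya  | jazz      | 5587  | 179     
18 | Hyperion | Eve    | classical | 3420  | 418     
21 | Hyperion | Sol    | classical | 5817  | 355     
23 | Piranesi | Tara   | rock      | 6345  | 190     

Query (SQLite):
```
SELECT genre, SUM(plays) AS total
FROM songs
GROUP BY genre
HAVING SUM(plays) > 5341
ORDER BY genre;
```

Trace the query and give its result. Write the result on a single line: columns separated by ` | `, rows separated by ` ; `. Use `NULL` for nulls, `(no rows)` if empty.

classical | 17842 ; jazz | 5587 ; rock | 10273

Partition songs by genre; compute SUM(plays) within each group.
HAVING: keep groups where SUM(plays) > 5341.
  classical: ids {1, 3, 18, 21} → SUM(plays)=17842
  folk: ids {2} → SUM(plays)=5341
  jazz: ids {15} → SUM(plays)=5587
  rock: ids {13, 23} → SUM(plays)=10273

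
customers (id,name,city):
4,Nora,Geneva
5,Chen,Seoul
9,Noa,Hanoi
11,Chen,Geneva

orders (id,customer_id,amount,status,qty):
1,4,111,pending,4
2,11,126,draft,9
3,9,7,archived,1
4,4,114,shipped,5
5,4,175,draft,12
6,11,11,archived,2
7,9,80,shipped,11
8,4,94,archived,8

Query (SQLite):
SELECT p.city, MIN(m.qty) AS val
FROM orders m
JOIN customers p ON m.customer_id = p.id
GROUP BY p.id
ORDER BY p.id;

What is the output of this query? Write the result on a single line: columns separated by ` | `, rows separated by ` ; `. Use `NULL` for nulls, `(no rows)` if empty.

Geneva | 4 ; Hanoi | 1 ; Geneva | 2

Join each orders row to its customers via customer_id.
Group joined rows by customers.id; compute MIN(m.qty) per group.
  4: ids {1, 4, 5, 8} → MIN(m.qty)=4
  9: ids {3, 7} → MIN(m.qty)=1
  11: ids {2, 6} → MIN(m.qty)=2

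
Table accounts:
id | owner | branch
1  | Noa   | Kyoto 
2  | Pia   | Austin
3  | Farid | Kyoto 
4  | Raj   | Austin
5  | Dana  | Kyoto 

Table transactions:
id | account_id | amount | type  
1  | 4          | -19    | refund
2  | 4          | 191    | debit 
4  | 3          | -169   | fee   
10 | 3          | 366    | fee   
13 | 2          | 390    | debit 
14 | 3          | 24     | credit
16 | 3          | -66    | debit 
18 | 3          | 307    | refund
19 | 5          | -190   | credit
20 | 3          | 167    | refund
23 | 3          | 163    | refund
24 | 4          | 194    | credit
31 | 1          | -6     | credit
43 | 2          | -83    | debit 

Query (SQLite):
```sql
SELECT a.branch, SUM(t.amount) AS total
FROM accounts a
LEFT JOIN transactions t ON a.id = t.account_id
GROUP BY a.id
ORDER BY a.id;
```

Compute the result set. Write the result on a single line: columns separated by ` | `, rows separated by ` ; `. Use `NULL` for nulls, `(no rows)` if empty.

Kyoto | -6 ; Austin | 307 ; Kyoto | 792 ; Austin | 366 ; Kyoto | -190

LEFT JOIN keeps every accounts row; unmatched ones get NULL for transactions columns.
Group by accounts.id and compute SUM(t.amount). SUM over an all-NULL group is NULL.
  1: ids {31} → SUM(t.amount)=-6
  2: ids {13, 43} → SUM(t.amount)=307
  3: ids {4, 10, 14, 16, 18, 20, 23} → SUM(t.amount)=792
  4: ids {1, 2, 24} → SUM(t.amount)=366
  5: ids {19} → SUM(t.amount)=-190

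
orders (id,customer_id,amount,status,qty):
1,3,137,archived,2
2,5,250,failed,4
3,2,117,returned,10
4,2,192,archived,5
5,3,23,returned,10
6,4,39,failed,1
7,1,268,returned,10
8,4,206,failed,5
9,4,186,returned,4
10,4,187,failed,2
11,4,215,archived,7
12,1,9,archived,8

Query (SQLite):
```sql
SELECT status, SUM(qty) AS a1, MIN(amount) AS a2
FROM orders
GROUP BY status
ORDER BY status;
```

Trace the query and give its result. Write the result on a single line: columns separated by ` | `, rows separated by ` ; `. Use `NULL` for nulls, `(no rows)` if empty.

archived | 22 | 9 ; failed | 12 | 39 ; returned | 34 | 23

Group orders by status.
Per group compute: SUM(qty), MIN(amount).
  archived: ids {1, 4, 11, 12} → SUM(qty)=22, MIN(amount)=9
  failed: ids {2, 6, 8, 10} → SUM(qty)=12, MIN(amount)=39
  returned: ids {3, 5, 7, 9} → SUM(qty)=34, MIN(amount)=23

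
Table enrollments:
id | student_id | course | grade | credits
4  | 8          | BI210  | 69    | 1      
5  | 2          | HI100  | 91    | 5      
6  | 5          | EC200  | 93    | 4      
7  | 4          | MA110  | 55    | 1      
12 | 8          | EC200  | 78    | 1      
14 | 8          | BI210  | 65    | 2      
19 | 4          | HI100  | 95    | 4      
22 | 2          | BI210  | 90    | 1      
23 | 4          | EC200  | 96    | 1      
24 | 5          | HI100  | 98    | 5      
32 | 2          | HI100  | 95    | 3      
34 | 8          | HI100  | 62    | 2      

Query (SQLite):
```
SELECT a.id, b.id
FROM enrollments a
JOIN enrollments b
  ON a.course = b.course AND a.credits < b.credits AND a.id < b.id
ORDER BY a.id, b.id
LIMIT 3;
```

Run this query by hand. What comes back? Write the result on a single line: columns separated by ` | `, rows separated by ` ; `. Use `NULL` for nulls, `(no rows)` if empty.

4 | 14 ; 19 | 24

Pairs (a,b) with same course, a.credits < b.credits, a.id < b.id.
course groups: BI210:{4,14,22} EC200:{6,12,23} HI100:{5,19,24,32,34} MA110:{7}
Ordered by (a.id, b.id); first 3.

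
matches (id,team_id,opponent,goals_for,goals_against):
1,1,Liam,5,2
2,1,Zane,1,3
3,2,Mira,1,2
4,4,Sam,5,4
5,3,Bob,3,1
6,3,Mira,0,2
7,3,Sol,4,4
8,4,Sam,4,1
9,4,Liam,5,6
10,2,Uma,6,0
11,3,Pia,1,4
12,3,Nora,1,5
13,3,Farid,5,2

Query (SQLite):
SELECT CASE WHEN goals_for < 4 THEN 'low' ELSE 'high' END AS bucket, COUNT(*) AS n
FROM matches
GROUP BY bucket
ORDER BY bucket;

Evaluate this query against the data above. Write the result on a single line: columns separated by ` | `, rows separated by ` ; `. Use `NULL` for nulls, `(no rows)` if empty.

high | 7 ; low | 6

Bucket rows by goals_for < 4 → 'low' else 'high'; count each bucket.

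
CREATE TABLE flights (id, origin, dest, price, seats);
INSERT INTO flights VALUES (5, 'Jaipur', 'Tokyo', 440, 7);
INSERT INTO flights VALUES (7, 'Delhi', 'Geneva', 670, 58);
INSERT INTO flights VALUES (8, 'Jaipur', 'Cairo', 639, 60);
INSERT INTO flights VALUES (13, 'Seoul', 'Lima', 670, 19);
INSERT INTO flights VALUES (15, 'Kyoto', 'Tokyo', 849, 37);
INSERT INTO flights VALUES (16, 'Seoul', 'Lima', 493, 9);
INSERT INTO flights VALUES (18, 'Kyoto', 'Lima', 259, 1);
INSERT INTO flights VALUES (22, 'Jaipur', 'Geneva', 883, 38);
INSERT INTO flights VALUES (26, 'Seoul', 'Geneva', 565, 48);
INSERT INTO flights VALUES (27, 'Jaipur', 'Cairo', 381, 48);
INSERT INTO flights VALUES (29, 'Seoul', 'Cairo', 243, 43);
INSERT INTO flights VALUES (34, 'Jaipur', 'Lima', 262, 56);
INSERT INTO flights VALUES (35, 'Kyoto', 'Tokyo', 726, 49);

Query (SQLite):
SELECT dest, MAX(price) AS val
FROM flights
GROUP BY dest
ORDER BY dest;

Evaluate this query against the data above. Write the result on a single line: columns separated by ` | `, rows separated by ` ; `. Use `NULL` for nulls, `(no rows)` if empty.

Partition flights by dest; compute MAX(price) within each group.
  Cairo: ids {8, 27, 29} → MAX(price)=639
  Geneva: ids {7, 22, 26} → MAX(price)=883
  Lima: ids {13, 16, 18, 34} → MAX(price)=670
  Tokyo: ids {5, 15, 35} → MAX(price)=849

Cairo | 639 ; Geneva | 883 ; Lima | 670 ; Tokyo | 849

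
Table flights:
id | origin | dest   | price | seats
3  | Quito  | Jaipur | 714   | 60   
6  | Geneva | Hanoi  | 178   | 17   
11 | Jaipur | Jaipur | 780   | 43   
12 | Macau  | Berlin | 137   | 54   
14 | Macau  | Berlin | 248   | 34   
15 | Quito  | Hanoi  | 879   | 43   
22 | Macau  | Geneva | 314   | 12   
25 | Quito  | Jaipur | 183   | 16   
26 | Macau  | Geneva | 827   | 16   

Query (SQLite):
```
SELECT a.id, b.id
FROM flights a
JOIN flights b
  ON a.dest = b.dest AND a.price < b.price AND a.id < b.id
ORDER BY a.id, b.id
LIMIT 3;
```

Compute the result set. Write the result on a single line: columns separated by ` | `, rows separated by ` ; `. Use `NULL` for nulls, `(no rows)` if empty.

Pairs (a,b) with same dest, a.price < b.price, a.id < b.id.
dest groups: Berlin:{12,14} Geneva:{22,26} Hanoi:{6,15} Jaipur:{3,11,25}
Ordered by (a.id, b.id); first 3.

3 | 11 ; 6 | 15 ; 12 | 14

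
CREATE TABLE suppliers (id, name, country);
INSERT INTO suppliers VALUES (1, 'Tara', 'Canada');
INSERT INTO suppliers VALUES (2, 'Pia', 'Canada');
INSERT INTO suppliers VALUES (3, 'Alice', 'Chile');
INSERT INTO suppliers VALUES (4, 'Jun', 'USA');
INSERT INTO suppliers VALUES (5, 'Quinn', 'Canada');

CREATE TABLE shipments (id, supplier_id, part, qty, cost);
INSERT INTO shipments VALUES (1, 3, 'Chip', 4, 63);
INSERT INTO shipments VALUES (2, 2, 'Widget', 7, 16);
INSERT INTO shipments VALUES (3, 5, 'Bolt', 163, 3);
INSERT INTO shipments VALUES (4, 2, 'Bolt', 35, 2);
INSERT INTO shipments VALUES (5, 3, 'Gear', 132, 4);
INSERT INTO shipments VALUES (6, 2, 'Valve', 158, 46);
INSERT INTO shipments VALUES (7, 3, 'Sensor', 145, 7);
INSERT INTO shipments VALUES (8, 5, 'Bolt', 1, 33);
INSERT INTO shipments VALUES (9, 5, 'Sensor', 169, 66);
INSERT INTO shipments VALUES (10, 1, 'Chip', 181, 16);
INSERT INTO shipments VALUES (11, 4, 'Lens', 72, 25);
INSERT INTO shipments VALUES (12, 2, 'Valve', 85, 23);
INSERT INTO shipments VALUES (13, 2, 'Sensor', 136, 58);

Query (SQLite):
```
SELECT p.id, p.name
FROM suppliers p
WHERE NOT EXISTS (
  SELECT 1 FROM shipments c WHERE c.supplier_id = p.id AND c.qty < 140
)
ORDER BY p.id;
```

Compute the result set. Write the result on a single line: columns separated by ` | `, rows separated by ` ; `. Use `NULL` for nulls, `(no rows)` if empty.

For each suppliers row, check whether any shipments with matching supplier_id has qty < 140.
Keep rows where that is false.

1 | Tara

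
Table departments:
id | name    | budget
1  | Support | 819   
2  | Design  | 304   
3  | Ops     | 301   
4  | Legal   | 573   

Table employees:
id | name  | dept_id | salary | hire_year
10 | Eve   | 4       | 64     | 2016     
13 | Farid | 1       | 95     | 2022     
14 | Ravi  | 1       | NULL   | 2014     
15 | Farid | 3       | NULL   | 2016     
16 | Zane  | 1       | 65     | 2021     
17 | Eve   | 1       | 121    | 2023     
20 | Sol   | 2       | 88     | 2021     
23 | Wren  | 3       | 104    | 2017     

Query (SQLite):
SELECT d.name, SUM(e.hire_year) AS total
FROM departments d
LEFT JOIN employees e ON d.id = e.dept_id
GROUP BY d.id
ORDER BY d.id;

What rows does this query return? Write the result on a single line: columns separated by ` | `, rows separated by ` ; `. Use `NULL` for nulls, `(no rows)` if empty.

Support | 8080 ; Design | 2021 ; Ops | 4033 ; Legal | 2016

LEFT JOIN keeps every departments row; unmatched ones get NULL for employees columns.
Group by departments.id and compute SUM(e.hire_year). SUM over an all-NULL group is NULL.
  1: ids {13, 14, 16, 17} → SUM(e.hire_year)=8080
  2: ids {20} → SUM(e.hire_year)=2021
  3: ids {15, 23} → SUM(e.hire_year)=4033
  4: ids {10} → SUM(e.hire_year)=2016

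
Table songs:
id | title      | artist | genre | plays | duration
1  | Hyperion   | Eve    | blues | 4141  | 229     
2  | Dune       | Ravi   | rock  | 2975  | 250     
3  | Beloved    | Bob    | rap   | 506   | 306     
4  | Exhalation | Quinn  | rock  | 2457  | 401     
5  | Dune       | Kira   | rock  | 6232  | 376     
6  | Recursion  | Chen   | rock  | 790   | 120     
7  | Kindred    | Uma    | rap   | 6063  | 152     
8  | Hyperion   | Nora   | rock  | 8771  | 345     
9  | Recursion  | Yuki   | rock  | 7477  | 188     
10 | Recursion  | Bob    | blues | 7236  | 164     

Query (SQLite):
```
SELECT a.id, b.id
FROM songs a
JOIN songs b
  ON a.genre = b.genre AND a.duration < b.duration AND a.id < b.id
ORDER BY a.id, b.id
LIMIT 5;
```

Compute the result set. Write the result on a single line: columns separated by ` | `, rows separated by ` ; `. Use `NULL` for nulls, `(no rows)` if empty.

Pairs (a,b) with same genre, a.duration < b.duration, a.id < b.id.
genre groups: blues:{1,10} rap:{3,7} rock:{2,4,5,6,8,9}
Ordered by (a.id, b.id); first 5.

2 | 4 ; 2 | 5 ; 2 | 8 ; 6 | 8 ; 6 | 9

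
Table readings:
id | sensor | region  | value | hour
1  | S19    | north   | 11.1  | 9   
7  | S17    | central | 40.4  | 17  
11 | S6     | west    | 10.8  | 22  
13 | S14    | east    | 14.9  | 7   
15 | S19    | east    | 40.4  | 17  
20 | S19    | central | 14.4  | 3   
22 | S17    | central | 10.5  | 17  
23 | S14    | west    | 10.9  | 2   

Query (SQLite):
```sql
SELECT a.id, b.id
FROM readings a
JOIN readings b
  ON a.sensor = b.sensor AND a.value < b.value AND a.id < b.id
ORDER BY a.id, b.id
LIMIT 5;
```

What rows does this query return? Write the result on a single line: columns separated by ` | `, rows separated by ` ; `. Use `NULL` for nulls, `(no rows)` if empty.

1 | 15 ; 1 | 20

Pairs (a,b) with same sensor, a.value < b.value, a.id < b.id.
sensor groups: S14:{13,23} S17:{7,22} S19:{1,15,20} S6:{11}
Ordered by (a.id, b.id); first 5.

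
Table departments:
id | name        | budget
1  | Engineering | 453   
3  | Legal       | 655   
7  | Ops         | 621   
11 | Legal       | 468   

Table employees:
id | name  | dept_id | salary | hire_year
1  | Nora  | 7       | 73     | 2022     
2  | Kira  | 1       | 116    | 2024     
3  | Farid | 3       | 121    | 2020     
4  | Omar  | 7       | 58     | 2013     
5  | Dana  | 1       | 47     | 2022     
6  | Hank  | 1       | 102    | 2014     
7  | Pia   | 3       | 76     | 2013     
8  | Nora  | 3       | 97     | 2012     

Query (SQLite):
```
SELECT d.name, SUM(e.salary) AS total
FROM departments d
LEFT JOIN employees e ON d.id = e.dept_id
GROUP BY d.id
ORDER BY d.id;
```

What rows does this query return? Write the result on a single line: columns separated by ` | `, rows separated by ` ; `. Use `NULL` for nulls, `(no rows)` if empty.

Engineering | 265 ; Legal | 294 ; Ops | 131 ; Legal | NULL

LEFT JOIN keeps every departments row; unmatched ones get NULL for employees columns.
Group by departments.id and compute SUM(e.salary). SUM over an all-NULL group is NULL.
  1: ids {2, 5, 6} → SUM(e.salary)=265
  3: ids {3, 7, 8} → SUM(e.salary)=294
  7: ids {1, 4} → SUM(e.salary)=131
  11: ids {—} → SUM(e.salary)=NULL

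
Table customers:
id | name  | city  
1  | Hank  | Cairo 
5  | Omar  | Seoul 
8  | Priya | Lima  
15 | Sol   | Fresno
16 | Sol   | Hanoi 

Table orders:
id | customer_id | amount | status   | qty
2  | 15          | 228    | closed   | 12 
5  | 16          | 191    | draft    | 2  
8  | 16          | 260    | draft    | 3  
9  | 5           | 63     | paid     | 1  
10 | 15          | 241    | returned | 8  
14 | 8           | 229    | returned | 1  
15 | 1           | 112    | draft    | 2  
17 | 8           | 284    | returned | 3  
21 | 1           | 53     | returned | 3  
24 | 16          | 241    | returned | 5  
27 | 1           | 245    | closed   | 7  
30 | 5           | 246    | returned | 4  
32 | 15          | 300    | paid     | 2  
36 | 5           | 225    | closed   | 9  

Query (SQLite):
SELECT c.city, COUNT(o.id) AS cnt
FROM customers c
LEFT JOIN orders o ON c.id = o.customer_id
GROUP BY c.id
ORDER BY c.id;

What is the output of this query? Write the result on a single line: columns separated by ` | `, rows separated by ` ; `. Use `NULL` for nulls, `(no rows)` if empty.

LEFT JOIN keeps every customers row; unmatched ones get NULL for orders columns.
Group by customers.id and compute COUNT(o.id). COUNT(col) of an all-NULL group is 0.
  1: ids {15, 21, 27} → COUNT(o.id)=3
  5: ids {9, 30, 36} → COUNT(o.id)=3
  8: ids {14, 17} → COUNT(o.id)=2
  15: ids {2, 10, 32} → COUNT(o.id)=3
  16: ids {5, 8, 24} → COUNT(o.id)=3

Cairo | 3 ; Seoul | 3 ; Lima | 2 ; Fresno | 3 ; Hanoi | 3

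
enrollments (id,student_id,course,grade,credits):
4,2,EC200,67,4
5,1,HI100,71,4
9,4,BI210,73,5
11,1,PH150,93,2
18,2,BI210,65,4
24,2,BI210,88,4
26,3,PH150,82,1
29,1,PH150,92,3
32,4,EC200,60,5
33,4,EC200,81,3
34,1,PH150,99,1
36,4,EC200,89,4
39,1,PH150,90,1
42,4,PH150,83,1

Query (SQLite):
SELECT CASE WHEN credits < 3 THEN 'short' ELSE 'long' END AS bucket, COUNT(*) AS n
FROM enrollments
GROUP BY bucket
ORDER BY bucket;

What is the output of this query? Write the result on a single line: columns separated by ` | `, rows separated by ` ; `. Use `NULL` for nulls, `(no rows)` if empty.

long | 9 ; short | 5

Bucket rows by credits < 3 → 'short' else 'long'; count each bucket.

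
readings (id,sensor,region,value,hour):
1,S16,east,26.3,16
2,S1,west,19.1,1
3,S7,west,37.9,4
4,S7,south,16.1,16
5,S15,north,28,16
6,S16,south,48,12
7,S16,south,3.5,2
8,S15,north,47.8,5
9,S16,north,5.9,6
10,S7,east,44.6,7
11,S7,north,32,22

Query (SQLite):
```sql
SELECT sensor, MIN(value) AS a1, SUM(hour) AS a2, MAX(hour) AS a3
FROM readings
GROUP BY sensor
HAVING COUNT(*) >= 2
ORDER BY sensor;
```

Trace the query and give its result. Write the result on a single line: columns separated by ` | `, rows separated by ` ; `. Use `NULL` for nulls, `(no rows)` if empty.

Group readings by sensor.
Per group compute: MIN(value), SUM(hour), MAX(hour).
HAVING: drop groups with fewer than 2 rows.
  S1: ids {2} → MIN(value)=19.1, SUM(hour)=1, MAX(hour)=1
  S15: ids {5, 8} → MIN(value)=28, SUM(hour)=21, MAX(hour)=16
  S16: ids {1, 6, 7, 9} → MIN(value)=3.5, SUM(hour)=36, MAX(hour)=16
  S7: ids {3, 4, 10, 11} → MIN(value)=16.1, SUM(hour)=49, MAX(hour)=22

S15 | 28 | 21 | 16 ; S16 | 3.5 | 36 | 16 ; S7 | 16.1 | 49 | 22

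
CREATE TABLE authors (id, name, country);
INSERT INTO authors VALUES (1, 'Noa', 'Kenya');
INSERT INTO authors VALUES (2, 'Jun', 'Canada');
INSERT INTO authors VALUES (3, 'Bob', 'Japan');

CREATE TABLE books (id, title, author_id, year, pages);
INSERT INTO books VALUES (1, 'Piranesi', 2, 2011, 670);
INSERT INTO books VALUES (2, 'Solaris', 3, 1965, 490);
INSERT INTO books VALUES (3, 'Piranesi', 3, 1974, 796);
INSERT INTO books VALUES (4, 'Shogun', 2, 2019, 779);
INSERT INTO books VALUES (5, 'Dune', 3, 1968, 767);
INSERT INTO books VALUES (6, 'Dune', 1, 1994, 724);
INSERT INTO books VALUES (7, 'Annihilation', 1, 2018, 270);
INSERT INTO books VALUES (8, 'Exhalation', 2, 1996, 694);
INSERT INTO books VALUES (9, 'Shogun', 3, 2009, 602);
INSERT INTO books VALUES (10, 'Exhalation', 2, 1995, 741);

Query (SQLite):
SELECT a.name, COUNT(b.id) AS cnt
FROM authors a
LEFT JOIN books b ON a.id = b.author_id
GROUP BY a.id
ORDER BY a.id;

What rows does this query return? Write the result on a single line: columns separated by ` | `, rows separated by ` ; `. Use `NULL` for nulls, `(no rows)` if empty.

LEFT JOIN keeps every authors row; unmatched ones get NULL for books columns.
Group by authors.id and compute COUNT(b.id). COUNT(col) of an all-NULL group is 0.
  1: ids {6, 7} → COUNT(b.id)=2
  2: ids {1, 4, 8, 10} → COUNT(b.id)=4
  3: ids {2, 3, 5, 9} → COUNT(b.id)=4

Noa | 2 ; Jun | 4 ; Bob | 4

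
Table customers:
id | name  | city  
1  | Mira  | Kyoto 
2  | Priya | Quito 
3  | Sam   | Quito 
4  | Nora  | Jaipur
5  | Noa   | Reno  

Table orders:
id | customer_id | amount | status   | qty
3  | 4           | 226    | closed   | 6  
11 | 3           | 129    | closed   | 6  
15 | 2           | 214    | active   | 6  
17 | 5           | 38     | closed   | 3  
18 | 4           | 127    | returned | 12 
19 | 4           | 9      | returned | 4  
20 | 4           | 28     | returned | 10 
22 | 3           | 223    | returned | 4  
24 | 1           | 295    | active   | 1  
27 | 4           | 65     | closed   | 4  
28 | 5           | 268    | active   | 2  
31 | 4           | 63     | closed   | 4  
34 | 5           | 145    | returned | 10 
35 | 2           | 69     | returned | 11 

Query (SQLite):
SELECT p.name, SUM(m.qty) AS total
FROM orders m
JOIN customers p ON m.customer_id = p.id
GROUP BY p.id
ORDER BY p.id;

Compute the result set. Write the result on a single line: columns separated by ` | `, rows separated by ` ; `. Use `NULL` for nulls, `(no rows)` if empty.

Join each orders row to its customers via customer_id.
Group joined rows by customers.id; compute SUM(m.qty) per group.
  1: ids {24} → SUM(m.qty)=1
  2: ids {15, 35} → SUM(m.qty)=17
  3: ids {11, 22} → SUM(m.qty)=10
  4: ids {3, 18, 19, 20, 27, 31} → SUM(m.qty)=40
  5: ids {17, 28, 34} → SUM(m.qty)=15

Mira | 1 ; Priya | 17 ; Sam | 10 ; Nora | 40 ; Noa | 15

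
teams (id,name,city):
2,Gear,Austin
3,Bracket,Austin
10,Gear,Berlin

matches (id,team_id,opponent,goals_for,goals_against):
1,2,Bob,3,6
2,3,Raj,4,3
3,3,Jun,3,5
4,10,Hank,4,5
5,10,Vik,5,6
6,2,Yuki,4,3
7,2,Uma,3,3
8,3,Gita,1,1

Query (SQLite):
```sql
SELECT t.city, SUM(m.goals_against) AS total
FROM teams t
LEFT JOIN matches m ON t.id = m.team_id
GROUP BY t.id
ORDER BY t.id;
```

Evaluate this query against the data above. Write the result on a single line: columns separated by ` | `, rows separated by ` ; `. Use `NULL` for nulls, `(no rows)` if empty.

Austin | 12 ; Austin | 9 ; Berlin | 11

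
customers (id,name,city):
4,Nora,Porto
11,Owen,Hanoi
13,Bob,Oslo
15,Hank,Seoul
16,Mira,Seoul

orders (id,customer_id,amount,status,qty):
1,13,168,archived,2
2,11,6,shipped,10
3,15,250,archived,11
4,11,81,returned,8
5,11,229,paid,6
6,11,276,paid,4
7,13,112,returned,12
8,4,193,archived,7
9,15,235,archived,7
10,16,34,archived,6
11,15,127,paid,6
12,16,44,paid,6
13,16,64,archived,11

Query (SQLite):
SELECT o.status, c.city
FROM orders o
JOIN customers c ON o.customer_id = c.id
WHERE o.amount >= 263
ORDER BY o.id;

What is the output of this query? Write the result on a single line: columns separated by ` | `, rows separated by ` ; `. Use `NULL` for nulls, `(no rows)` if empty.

paid | Hanoi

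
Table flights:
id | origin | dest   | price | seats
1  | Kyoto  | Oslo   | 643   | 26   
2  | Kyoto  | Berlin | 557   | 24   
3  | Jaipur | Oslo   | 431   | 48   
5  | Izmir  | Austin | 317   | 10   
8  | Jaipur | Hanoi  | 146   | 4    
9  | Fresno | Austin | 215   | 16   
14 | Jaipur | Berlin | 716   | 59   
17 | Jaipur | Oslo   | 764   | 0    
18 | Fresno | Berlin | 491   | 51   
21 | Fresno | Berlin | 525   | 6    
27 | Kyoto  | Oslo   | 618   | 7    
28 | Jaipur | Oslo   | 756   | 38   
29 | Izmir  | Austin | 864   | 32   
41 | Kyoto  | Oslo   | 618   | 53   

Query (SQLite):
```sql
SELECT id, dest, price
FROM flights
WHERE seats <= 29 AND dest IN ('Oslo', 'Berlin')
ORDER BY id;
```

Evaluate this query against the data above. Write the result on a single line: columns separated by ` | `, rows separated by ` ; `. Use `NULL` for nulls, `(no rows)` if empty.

seats <= 29: ids {1, 2, 5, 8, 9, 17, 21, 27}
dest IN ('Oslo', 'Berlin'): ids {1, 2, 3, 14, 17, 18, 21, 27, 28, 41}
Combine with AND.

1 | Oslo | 643 ; 2 | Berlin | 557 ; 17 | Oslo | 764 ; 21 | Berlin | 525 ; 27 | Oslo | 618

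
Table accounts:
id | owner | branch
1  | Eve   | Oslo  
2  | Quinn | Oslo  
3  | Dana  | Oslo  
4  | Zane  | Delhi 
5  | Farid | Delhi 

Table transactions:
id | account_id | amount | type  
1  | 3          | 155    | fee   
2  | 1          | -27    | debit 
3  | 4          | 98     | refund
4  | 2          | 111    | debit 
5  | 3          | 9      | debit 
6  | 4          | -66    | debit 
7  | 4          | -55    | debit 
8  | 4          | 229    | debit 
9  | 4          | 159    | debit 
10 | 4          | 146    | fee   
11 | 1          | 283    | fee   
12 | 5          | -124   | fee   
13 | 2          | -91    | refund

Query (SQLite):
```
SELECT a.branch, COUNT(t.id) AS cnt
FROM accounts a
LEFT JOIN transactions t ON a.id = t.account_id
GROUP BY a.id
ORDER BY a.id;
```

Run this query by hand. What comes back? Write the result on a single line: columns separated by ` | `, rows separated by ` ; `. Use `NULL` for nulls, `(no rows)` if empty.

LEFT JOIN keeps every accounts row; unmatched ones get NULL for transactions columns.
Group by accounts.id and compute COUNT(t.id). COUNT(col) of an all-NULL group is 0.
  1: ids {2, 11} → COUNT(t.id)=2
  2: ids {4, 13} → COUNT(t.id)=2
  3: ids {1, 5} → COUNT(t.id)=2
  4: ids {3, 6, 7, 8, 9, 10} → COUNT(t.id)=6
  5: ids {12} → COUNT(t.id)=1

Oslo | 2 ; Oslo | 2 ; Oslo | 2 ; Delhi | 6 ; Delhi | 1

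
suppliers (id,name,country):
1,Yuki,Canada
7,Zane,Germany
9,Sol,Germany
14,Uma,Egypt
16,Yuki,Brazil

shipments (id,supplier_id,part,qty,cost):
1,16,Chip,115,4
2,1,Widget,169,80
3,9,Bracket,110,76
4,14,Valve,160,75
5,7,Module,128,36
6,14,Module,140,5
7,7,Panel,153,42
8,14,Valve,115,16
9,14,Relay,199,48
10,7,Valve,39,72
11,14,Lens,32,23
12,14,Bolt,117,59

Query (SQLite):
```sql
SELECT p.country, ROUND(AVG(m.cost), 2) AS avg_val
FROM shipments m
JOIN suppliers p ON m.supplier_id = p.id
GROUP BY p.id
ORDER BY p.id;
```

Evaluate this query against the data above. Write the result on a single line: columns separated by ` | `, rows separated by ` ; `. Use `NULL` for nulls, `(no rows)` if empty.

Join each shipments row to its suppliers via supplier_id.
Group joined rows by suppliers.id; compute ROUND(AVG(m.cost), 2) per group.
  1: ids {2} → ROUND(AVG(m.cost), 2)=80
  7: ids {5, 7, 10} → ROUND(AVG(m.cost), 2)=50
  9: ids {3} → ROUND(AVG(m.cost), 2)=76
  14: ids {4, 6, 8, 9, 11, 12} → ROUND(AVG(m.cost), 2)=37.67
  16: ids {1} → ROUND(AVG(m.cost), 2)=4

Canada | 80 ; Germany | 50 ; Germany | 76 ; Egypt | 37.67 ; Brazil | 4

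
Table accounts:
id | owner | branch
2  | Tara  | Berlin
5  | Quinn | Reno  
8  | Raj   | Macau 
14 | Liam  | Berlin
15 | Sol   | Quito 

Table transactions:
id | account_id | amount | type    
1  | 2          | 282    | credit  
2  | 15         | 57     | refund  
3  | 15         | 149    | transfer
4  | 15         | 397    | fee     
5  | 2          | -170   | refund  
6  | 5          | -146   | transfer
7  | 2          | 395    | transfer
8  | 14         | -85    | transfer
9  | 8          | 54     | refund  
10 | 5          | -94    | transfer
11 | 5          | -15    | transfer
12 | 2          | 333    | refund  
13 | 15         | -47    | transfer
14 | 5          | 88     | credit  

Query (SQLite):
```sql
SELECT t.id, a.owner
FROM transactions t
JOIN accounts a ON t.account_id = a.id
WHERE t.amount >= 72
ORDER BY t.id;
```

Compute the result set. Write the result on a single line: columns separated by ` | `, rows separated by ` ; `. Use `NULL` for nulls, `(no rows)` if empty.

Each transactions row matches the accounts row where account_id = accounts.id.
Then keep rows with t.amount >= 72.

1 | Tara ; 3 | Sol ; 4 | Sol ; 7 | Tara ; 12 | Tara ; 14 | Quinn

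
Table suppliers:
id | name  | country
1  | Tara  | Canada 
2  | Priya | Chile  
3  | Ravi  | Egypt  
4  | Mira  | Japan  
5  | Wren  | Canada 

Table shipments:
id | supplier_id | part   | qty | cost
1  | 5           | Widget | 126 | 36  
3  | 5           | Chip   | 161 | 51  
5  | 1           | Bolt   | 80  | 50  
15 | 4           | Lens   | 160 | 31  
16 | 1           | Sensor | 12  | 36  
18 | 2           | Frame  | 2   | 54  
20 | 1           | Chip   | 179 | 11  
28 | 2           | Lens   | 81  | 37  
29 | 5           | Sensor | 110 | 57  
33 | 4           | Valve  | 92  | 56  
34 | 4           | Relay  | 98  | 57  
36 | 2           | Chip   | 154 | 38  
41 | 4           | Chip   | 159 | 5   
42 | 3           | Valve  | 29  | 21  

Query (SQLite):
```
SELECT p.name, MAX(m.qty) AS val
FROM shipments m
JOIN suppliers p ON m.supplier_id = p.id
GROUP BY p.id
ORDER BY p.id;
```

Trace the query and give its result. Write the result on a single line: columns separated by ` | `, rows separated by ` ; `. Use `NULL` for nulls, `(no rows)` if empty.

Join each shipments row to its suppliers via supplier_id.
Group joined rows by suppliers.id; compute MAX(m.qty) per group.
  1: ids {5, 16, 20} → MAX(m.qty)=179
  2: ids {18, 28, 36} → MAX(m.qty)=154
  3: ids {42} → MAX(m.qty)=29
  4: ids {15, 33, 34, 41} → MAX(m.qty)=160
  5: ids {1, 3, 29} → MAX(m.qty)=161

Tara | 179 ; Priya | 154 ; Ravi | 29 ; Mira | 160 ; Wren | 161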